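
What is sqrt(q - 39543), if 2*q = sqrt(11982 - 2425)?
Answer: sqrt(-158172 + 2*sqrt(9557))/2 ≈ 198.73*I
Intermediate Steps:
q = sqrt(9557)/2 (q = sqrt(11982 - 2425)/2 = sqrt(9557)/2 ≈ 48.880)
sqrt(q - 39543) = sqrt(sqrt(9557)/2 - 39543) = sqrt(-39543 + sqrt(9557)/2)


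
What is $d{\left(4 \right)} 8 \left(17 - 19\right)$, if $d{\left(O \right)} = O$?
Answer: $-64$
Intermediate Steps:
$d{\left(4 \right)} 8 \left(17 - 19\right) = 4 \cdot 8 \left(17 - 19\right) = 32 \left(17 - 19\right) = 32 \left(-2\right) = -64$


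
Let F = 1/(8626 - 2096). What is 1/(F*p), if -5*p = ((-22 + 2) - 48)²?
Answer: -16325/2312 ≈ -7.0610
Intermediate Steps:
F = 1/6530 ≈ 0.00015314
p = -4624/5 (p = -((-22 + 2) - 48)²/5 = -(-20 - 48)²/5 = -⅕*(-68)² = -⅕*4624 = -4624/5 ≈ -924.80)
1/(F*p) = 1/((1/6530)*(-4624/5)) = 6530*(-5/4624) = -16325/2312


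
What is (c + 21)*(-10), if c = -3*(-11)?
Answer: -540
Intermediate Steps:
c = 33
(c + 21)*(-10) = (33 + 21)*(-10) = 54*(-10) = -540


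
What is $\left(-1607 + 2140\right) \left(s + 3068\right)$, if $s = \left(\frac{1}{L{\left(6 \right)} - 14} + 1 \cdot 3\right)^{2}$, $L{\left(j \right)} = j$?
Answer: $\frac{104937573}{64} \approx 1.6397 \cdot 10^{6}$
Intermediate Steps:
$s = \frac{529}{64}$ ($s = \left(\frac{1}{6 - 14} + 1 \cdot 3\right)^{2} = \left(\frac{1}{-8} + 3\right)^{2} = \left(- \frac{1}{8} + 3\right)^{2} = \left(\frac{23}{8}\right)^{2} = \frac{529}{64} \approx 8.2656$)
$\left(-1607 + 2140\right) \left(s + 3068\right) = \left(-1607 + 2140\right) \left(\frac{529}{64} + 3068\right) = 533 \cdot \frac{196881}{64} = \frac{104937573}{64}$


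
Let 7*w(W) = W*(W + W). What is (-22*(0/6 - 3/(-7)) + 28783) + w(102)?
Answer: 222223/7 ≈ 31746.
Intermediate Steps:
w(W) = 2*W²/7 (w(W) = (W*(W + W))/7 = (W*(2*W))/7 = (2*W²)/7 = 2*W²/7)
(-22*(0/6 - 3/(-7)) + 28783) + w(102) = (-22*(0/6 - 3/(-7)) + 28783) + (2/7)*102² = (-22*(0*(⅙) - 3*(-⅐)) + 28783) + (2/7)*10404 = (-22*(0 + 3/7) + 28783) + 20808/7 = (-22*3/7 + 28783) + 20808/7 = (-66/7 + 28783) + 20808/7 = 201415/7 + 20808/7 = 222223/7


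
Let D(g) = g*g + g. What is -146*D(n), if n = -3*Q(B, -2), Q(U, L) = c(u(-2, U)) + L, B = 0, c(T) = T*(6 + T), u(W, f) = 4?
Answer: -1880772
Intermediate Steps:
Q(U, L) = 40 + L (Q(U, L) = 4*(6 + 4) + L = 4*10 + L = 40 + L)
n = -114 (n = -3*(40 - 2) = -3*38 = -114)
D(g) = g + g**2 (D(g) = g**2 + g = g + g**2)
-146*D(n) = -(-16644)*(1 - 114) = -(-16644)*(-113) = -146*12882 = -1880772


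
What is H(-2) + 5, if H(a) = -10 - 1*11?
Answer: -16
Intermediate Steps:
H(a) = -21 (H(a) = -10 - 11 = -21)
H(-2) + 5 = -21 + 5 = -16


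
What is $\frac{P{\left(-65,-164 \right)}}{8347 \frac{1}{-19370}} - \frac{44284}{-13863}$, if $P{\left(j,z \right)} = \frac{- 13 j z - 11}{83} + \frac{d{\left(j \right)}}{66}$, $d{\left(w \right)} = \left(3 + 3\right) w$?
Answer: $\frac{411154807558084}{105647302893} \approx 3891.8$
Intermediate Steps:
$d{\left(w \right)} = 6 w$
$P{\left(j,z \right)} = - \frac{11}{83} + \frac{j}{11} - \frac{13 j z}{83}$ ($P{\left(j,z \right)} = \frac{- 13 j z - 11}{83} + \frac{6 j}{66} = \left(- 13 j z - 11\right) \frac{1}{83} + 6 j \frac{1}{66} = \left(-11 - 13 j z\right) \frac{1}{83} + \frac{j}{11} = \left(- \frac{11}{83} - \frac{13 j z}{83}\right) + \frac{j}{11} = - \frac{11}{83} + \frac{j}{11} - \frac{13 j z}{83}$)
$\frac{P{\left(-65,-164 \right)}}{8347 \frac{1}{-19370}} - \frac{44284}{-13863} = \frac{- \frac{11}{83} + \frac{1}{11} \left(-65\right) - \left(- \frac{845}{83}\right) \left(-164\right)}{8347 \frac{1}{-19370}} - \frac{44284}{-13863} = \frac{- \frac{11}{83} - \frac{65}{11} - \frac{138580}{83}}{8347 \left(- \frac{1}{19370}\right)} - - \frac{44284}{13863} = - \frac{1529896}{913 \left(- \frac{8347}{19370}\right)} + \frac{44284}{13863} = \left(- \frac{1529896}{913}\right) \left(- \frac{19370}{8347}\right) + \frac{44284}{13863} = \frac{29634085520}{7620811} + \frac{44284}{13863} = \frac{411154807558084}{105647302893}$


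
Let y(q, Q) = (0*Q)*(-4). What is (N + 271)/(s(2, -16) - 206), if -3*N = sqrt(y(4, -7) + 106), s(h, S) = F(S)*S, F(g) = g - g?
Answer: -271/206 + sqrt(106)/618 ≈ -1.2989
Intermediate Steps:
F(g) = 0
s(h, S) = 0 (s(h, S) = 0*S = 0)
y(q, Q) = 0 (y(q, Q) = 0*(-4) = 0)
N = -sqrt(106)/3 (N = -sqrt(0 + 106)/3 = -sqrt(106)/3 ≈ -3.4319)
(N + 271)/(s(2, -16) - 206) = (-sqrt(106)/3 + 271)/(0 - 206) = (271 - sqrt(106)/3)/(-206) = (271 - sqrt(106)/3)*(-1/206) = -271/206 + sqrt(106)/618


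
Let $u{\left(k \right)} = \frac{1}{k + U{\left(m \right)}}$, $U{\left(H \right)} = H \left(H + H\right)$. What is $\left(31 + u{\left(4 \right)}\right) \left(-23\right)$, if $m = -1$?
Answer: $- \frac{4301}{6} \approx -716.83$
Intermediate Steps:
$U{\left(H \right)} = 2 H^{2}$ ($U{\left(H \right)} = H 2 H = 2 H^{2}$)
$u{\left(k \right)} = \frac{1}{2 + k}$ ($u{\left(k \right)} = \frac{1}{k + 2 \left(-1\right)^{2}} = \frac{1}{k + 2 \cdot 1} = \frac{1}{k + 2} = \frac{1}{2 + k}$)
$\left(31 + u{\left(4 \right)}\right) \left(-23\right) = \left(31 + \frac{1}{2 + 4}\right) \left(-23\right) = \left(31 + \frac{1}{6}\right) \left(-23\right) = \frac{187}{6} \left(-23\right) = - \frac{4301}{6}$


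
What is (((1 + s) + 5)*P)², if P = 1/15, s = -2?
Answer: 16/225 ≈ 0.071111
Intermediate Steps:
P = 1/15 ≈ 0.066667
(((1 + s) + 5)*P)² = (((1 - 2) + 5)*(1/15))² = ((-1 + 5)*(1/15))² = (4*(1/15))² = (4/15)² = 16/225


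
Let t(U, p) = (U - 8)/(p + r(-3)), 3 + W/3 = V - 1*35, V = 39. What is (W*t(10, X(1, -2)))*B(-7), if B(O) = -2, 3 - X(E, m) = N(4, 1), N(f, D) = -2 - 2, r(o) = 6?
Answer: -12/13 ≈ -0.92308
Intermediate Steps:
N(f, D) = -4
X(E, m) = 7 (X(E, m) = 3 - 1*(-4) = 3 + 4 = 7)
W = 3 (W = -9 + 3*(39 - 1*35) = -9 + 3*(39 - 35) = -9 + 3*4 = -9 + 12 = 3)
t(U, p) = (-8 + U)/(6 + p) (t(U, p) = (U - 8)/(p + 6) = (-8 + U)/(6 + p))
(W*t(10, X(1, -2)))*B(-7) = (3*((-8 + 10)/(6 + 7)))*(-2) = (3*(2/13))*(-2) = (6/13)*(-2) = -12/13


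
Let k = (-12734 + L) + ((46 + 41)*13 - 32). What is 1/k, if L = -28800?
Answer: -1/40435 ≈ -2.4731e-5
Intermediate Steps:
k = -40435 (k = (-12734 - 28800) + ((46 + 41)*13 - 32) = -41534 + (87*13 - 32) = -41534 + (1131 - 32) = -41534 + 1099 = -40435)
1/k = 1/(-40435) = -1/40435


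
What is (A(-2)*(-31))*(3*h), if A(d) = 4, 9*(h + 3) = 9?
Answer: 744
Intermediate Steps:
h = -2 (h = -3 + (1/9)*9 = -3 + 1 = -2)
(A(-2)*(-31))*(3*h) = (4*(-31))*(3*(-2)) = -124*(-6) = 744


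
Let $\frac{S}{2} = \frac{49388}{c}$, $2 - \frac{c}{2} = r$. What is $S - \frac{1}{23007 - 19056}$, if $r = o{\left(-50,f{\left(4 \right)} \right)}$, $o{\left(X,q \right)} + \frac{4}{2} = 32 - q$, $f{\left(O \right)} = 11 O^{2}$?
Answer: $\frac{48782960}{146187} \approx 333.7$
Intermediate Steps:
$o{\left(X,q \right)} = 30 - q$ ($o{\left(X,q \right)} = -2 - \left(-32 + q\right) = 30 - q$)
$r = -146$ ($r = 30 - 11 \cdot 4^{2} = 30 - 11 \cdot 16 = 30 - 176 = -146$)
$c = 296$ ($c = 4 - -292 = 4 + 292 = 296$)
$S = \frac{12347}{37}$ ($S = 2 \cdot \frac{49388}{296} = 2 \cdot 49388 \cdot \frac{1}{296} = 2 \cdot \frac{12347}{74} = \frac{12347}{37} \approx 333.7$)
$S - \frac{1}{23007 - 19056} = \frac{12347}{37} - \frac{1}{23007 - 19056} = \frac{12347}{37} - \frac{1}{3951} = \frac{48782960}{146187}$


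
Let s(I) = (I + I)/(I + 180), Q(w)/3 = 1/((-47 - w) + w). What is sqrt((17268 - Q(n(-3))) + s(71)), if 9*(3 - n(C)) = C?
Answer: sqrt(2403261517331)/11797 ≈ 131.41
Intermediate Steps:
n(C) = 3 - C/9
Q(w) = -3/47 (Q(w) = 3/((-47 - w) + w) = 3/(-47) = 3*(-1/47) = -3/47)
s(I) = 2*I/(180 + I) (s(I) = (2*I)/(180 + I) = 2*I/(180 + I))
sqrt((17268 - Q(n(-3))) + s(71)) = sqrt((17268 - 1*(-3/47)) + 2*71/(180 + 71)) = sqrt((17268 + 3/47) + 2*71/251) = sqrt(811599/47 + 2*71*(1/251)) = sqrt(811599/47 + 142/251) = sqrt(203718023/11797) = sqrt(2403261517331)/11797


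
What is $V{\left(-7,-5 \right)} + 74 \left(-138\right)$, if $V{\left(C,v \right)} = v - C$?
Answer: $-10210$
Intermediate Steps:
$V{\left(-7,-5 \right)} + 74 \left(-138\right) = \left(-5 - -7\right) + 74 \left(-138\right) = \left(-5 + 7\right) - 10212 = 2 - 10212 = -10210$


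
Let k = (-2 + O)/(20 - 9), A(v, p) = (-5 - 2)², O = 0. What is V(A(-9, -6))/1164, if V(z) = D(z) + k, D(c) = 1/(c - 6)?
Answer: -25/183524 ≈ -0.00013622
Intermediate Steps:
D(c) = 1/(-6 + c)
A(v, p) = 49 (A(v, p) = (-7)² = 49)
k = -2/11 (k = (-2 + 0)/(20 - 9) = -2/11 ≈ -0.18182)
V(z) = -2/11 + 1/(-6 + z) (V(z) = 1/(-6 + z) - 2/11 = -2/11 + 1/(-6 + z))
V(A(-9, -6))/1164 = ((23 - 2*49)/(11*(-6 + 49)))/1164 = ((1/11)*(23 - 98)/43)*(1/1164) = ((1/11)*(1/43)*(-75))*(1/1164) = -75/473*1/1164 = -25/183524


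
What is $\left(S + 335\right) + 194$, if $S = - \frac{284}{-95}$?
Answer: $\frac{50539}{95} \approx 531.99$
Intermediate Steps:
$S = \frac{284}{95}$ ($S = \left(-284\right) \left(- \frac{1}{95}\right) = \frac{284}{95} \approx 2.9895$)
$\left(S + 335\right) + 194 = \left(\frac{284}{95} + 335\right) + 194 = \frac{32109}{95} + 194 = \frac{50539}{95}$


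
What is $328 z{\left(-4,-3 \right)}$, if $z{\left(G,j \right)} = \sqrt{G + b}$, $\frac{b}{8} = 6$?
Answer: $656 \sqrt{11} \approx 2175.7$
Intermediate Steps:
$b = 48$ ($b = 8 \cdot 6 = 48$)
$z{\left(G,j \right)} = \sqrt{48 + G}$ ($z{\left(G,j \right)} = \sqrt{G + 48} = \sqrt{48 + G}$)
$328 z{\left(-4,-3 \right)} = 328 \sqrt{48 - 4} = 328 \sqrt{44} = 328 \cdot 2 \sqrt{11} = 656 \sqrt{11}$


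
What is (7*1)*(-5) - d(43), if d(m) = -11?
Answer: -24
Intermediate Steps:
(7*1)*(-5) - d(43) = (7*1)*(-5) - 1*(-11) = 7*(-5) + 11 = -35 + 11 = -24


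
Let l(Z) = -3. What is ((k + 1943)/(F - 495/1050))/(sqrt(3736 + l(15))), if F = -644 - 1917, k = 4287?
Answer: -436100*sqrt(3733)/669338099 ≈ -0.039808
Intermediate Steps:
F = -2561
((k + 1943)/(F - 495/1050))/(sqrt(3736 + l(15))) = ((4287 + 1943)/(-2561 - 495/1050))/(sqrt(3736 - 3)) = (6230/(-2561 - 495*1/1050))/(sqrt(3733)) = (6230/(-2561 - 33/70))*(sqrt(3733)/3733) = (6230/(-179303/70))*(sqrt(3733)/3733) = (6230*(-70/179303))*(sqrt(3733)/3733) = -436100*sqrt(3733)/669338099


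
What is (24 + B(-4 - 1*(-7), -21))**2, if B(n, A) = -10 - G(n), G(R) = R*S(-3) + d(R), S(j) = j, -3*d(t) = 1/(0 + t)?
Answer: 43264/81 ≈ 534.12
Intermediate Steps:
d(t) = -1/(3*t) (d(t) = -1/(3*(0 + t)) = -1/(3*t))
G(R) = -3*R - 1/(3*R) (G(R) = R*(-3) - 1/(3*R) = -3*R - 1/(3*R))
B(n, A) = -10 + 3*n + 1/(3*n) (B(n, A) = -10 - (-3*n - 1/(3*n)) = -10 + (3*n + 1/(3*n)) = -10 + 3*n + 1/(3*n))
(24 + B(-4 - 1*(-7), -21))**2 = (24 + (-10 + 3*(-4 - 1*(-7)) + 1/(3*(-4 - 1*(-7)))))**2 = (24 + (-10 + 3*(-4 + 7) + 1/(3*(-4 + 7))))**2 = (24 + (-10 + 3*3 + (1/3)/3))**2 = (24 + (-10 + 9 + (1/3)*(1/3)))**2 = (24 + (-10 + 9 + 1/9))**2 = (24 - 8/9)**2 = (208/9)**2 = 43264/81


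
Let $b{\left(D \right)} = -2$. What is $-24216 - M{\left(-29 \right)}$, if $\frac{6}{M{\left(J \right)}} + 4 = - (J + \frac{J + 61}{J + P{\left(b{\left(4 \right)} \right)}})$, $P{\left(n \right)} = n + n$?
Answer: $- \frac{20753310}{857} \approx -24216.0$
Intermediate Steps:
$P{\left(n \right)} = 2 n$
$M{\left(J \right)} = \frac{6}{-4 - J - \frac{61 + J}{-4 + J}}$ ($M{\left(J \right)} = \frac{6}{-4 - \left(J + \frac{J + 61}{J + 2 \left(-2\right)}\right)} = \frac{6}{-4 - \left(J + \frac{61 + J}{J - 4}\right)} = \frac{6}{-4 - \left(J + \frac{61 + J}{-4 + J}\right)} = \frac{6}{-4 - J - \frac{61 + J}{-4 + J}}$)
$-24216 - M{\left(-29 \right)} = -24216 - \frac{6 \left(4 - -29\right)}{45 - 29 + \left(-29\right)^{2}} = -24216 - \frac{6 \left(4 + 29\right)}{45 - 29 + 841} = -24216 - 6 \cdot \frac{1}{857} \cdot 33 = -24216 - \frac{198}{857} = - \frac{20753310}{857}$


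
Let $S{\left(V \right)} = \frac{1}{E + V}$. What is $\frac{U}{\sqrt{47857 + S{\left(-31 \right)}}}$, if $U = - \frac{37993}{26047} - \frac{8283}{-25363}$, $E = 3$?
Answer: $- \frac{1495738316 \sqrt{9379965}}{885240978589695} \approx -0.0051748$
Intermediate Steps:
$S{\left(V \right)} = \frac{1}{3 + V}$
$U = - \frac{747869158}{660630061}$ ($U = \left(-37993\right) \frac{1}{26047} - - \frac{8283}{25363} = - \frac{37993}{26047} + \frac{8283}{25363} = - \frac{747869158}{660630061} \approx -1.1321$)
$\frac{U}{\sqrt{47857 + S{\left(-31 \right)}}} = - \frac{747869158}{660630061 \sqrt{47857 + \frac{1}{3 - 31}}} = - \frac{747869158}{660630061 \sqrt{47857 + \frac{1}{-28}}} = - \frac{747869158}{660630061 \sqrt{47857 - \frac{1}{28}}} = - \frac{747869158}{660630061 \sqrt{\frac{1339995}{28}}} = - \frac{747869158}{660630061 \frac{\sqrt{9379965}}{14}} = - \frac{747869158 \frac{2 \sqrt{9379965}}{1339995}}{660630061} = - \frac{1495738316 \sqrt{9379965}}{885240978589695}$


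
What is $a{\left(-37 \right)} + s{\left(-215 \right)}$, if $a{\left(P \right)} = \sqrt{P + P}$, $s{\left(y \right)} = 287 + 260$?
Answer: $547 + i \sqrt{74} \approx 547.0 + 8.6023 i$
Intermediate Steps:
$s{\left(y \right)} = 547$
$a{\left(P \right)} = \sqrt{2} \sqrt{P}$ ($a{\left(P \right)} = \sqrt{2 P} = \sqrt{2} \sqrt{P}$)
$a{\left(-37 \right)} + s{\left(-215 \right)} = \sqrt{2} \sqrt{-37} + 547 = \sqrt{2} i \sqrt{37} + 547 = i \sqrt{74} + 547 = 547 + i \sqrt{74}$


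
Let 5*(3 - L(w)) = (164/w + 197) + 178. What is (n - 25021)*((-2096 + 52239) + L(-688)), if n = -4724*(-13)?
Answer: 1567036526491/860 ≈ 1.8221e+9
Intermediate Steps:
L(w) = -72 - 164/(5*w) (L(w) = 3 - ((164/w + 197) + 178)/5 = 3 - ((197 + 164/w) + 178)/5 = 3 - (375 + 164/w)/5 = 3 + (-75 - 164/(5*w)) = -72 - 164/(5*w))
n = 61412
(n - 25021)*((-2096 + 52239) + L(-688)) = (61412 - 25021)*((-2096 + 52239) + (-72 - 164/5/(-688))) = 36391*(50143 + (-72 - 164/5*(-1/688))) = 36391*(50143 + (-72 + 41/860)) = 36391*(50143 - 61879/860) = 36391*(43061101/860) = 1567036526491/860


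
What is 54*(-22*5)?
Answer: -5940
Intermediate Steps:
54*(-22*5) = 54*(-110) = -5940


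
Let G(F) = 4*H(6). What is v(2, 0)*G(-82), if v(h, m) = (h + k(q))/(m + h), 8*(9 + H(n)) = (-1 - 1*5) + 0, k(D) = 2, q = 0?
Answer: -78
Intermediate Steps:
H(n) = -39/4 (H(n) = -9 + ((-1 - 1*5) + 0)/8 = -9 + ((-1 - 5) + 0)/8 = -9 + (-6 + 0)/8 = -9 + (⅛)*(-6) = -9 - ¾ = -39/4)
G(F) = -39 (G(F) = 4*(-39/4) = -39)
v(h, m) = (2 + h)/(h + m) (v(h, m) = (h + 2)/(m + h) = (2 + h)/(h + m))
v(2, 0)*G(-82) = ((2 + 2)/(2 + 0))*(-39) = (4/2)*(-39) = ((½)*4)*(-39) = 2*(-39) = -78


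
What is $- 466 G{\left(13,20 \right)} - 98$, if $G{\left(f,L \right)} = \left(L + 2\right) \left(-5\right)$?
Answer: $51162$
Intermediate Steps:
$G{\left(f,L \right)} = -10 - 5 L$ ($G{\left(f,L \right)} = \left(2 + L\right) \left(-5\right) = -10 - 5 L$)
$- 466 G{\left(13,20 \right)} - 98 = - 466 \left(-10 - 100\right) - 98 = \left(-466\right) \left(-110\right) - 98 = 51260 - 98 = 51162$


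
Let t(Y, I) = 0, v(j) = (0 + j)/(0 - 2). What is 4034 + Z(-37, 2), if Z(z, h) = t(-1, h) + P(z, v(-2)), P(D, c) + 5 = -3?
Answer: 4026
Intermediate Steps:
v(j) = -j/2 (v(j) = j/(-2) = j*(-1/2) = -j/2)
P(D, c) = -8 (P(D, c) = -5 - 3 = -8)
Z(z, h) = -8 (Z(z, h) = 0 - 8 = -8)
4034 + Z(-37, 2) = 4034 - 8 = 4026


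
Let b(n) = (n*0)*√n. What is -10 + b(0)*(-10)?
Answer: -10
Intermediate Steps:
b(n) = 0 (b(n) = 0*√n = 0)
-10 + b(0)*(-10) = -10 + 0*(-10) = -10 + 0 = -10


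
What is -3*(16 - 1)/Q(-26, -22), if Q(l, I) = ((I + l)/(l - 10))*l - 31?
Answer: 135/197 ≈ 0.68528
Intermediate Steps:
Q(l, I) = -31 + l*(I + l)/(-10 + l) (Q(l, I) = ((I + l)/(-10 + l))*l - 31 = l*(I + l)/(-10 + l) - 31 = -31 + l*(I + l)/(-10 + l))
-3*(16 - 1)/Q(-26, -22) = -3*(16 - 1)/((310 + (-26)**2 - 31*(-26) - 22*(-26))/(-10 - 26)) = -3*15/((310 + 676 + 806 + 572)/(-36)) = -45/((-1/36*2364)) = -45/(-197/3) = -45*(-3)/197 = -1*(-135/197) = 135/197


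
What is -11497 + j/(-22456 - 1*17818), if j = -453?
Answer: -463029725/40274 ≈ -11497.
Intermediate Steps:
-11497 + j/(-22456 - 1*17818) = -11497 - 453/(-22456 - 1*17818) = -11497 - 453/(-22456 - 17818) = -11497 - 453/(-40274) = -11497 - 453*(-1/40274) = -11497 + 453/40274 = -463029725/40274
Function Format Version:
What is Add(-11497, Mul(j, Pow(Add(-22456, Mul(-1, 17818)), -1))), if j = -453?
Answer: Rational(-463029725, 40274) ≈ -11497.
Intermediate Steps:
Add(-11497, Mul(j, Pow(Add(-22456, Mul(-1, 17818)), -1))) = Add(-11497, Mul(-453, Pow(Add(-22456, Mul(-1, 17818)), -1))) = Add(-11497, Mul(-453, Pow(Add(-22456, -17818), -1))) = Add(-11497, Mul(-453, Pow(-40274, -1))) = Add(-11497, Mul(-453, Rational(-1, 40274))) = Add(-11497, Rational(453, 40274)) = Rational(-463029725, 40274)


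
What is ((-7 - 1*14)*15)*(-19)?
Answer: 5985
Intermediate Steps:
((-7 - 1*14)*15)*(-19) = ((-7 - 14)*15)*(-19) = -21*15*(-19) = -315*(-19) = 5985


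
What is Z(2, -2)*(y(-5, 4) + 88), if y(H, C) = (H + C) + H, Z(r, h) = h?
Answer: -164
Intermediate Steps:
y(H, C) = C + 2*H (y(H, C) = (C + H) + H = C + 2*H)
Z(2, -2)*(y(-5, 4) + 88) = -2*((4 + 2*(-5)) + 88) = -2*((4 - 10) + 88) = -2*(-6 + 88) = -2*82 = -164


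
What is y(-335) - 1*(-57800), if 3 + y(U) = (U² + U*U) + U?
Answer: 281912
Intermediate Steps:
y(U) = -3 + U + 2*U² (y(U) = -3 + ((U² + U*U) + U) = -3 + ((U² + U²) + U) = -3 + (2*U² + U) = -3 + (U + 2*U²) = -3 + U + 2*U²)
y(-335) - 1*(-57800) = (-3 - 335 + 2*(-335)²) - 1*(-57800) = (-3 - 335 + 2*112225) + 57800 = (-3 - 335 + 224450) + 57800 = 224112 + 57800 = 281912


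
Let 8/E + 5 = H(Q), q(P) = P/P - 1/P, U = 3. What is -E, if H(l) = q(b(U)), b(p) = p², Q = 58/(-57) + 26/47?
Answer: 72/37 ≈ 1.9459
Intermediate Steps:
Q = -1244/2679 (Q = 58*(-1/57) + 26*(1/47) = -58/57 + 26/47 = -1244/2679 ≈ -0.46435)
q(P) = 1 - 1/P
H(l) = 8/9 (H(l) = (-1 + 3²)/(3²) = (-1 + 9)/9 = (⅑)*8 = 8/9)
E = -72/37 (E = 8/(-5 + 8/9) = 8/(-37/9) = 8*(-9/37) = -72/37 ≈ -1.9459)
-E = -1*(-72/37) = 72/37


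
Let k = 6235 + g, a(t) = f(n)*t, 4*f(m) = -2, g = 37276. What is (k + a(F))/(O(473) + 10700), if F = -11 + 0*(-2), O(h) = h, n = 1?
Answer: 87033/22346 ≈ 3.8948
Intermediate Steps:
f(m) = -1/2 (f(m) = (1/4)*(-2) = -1/2)
F = -11 (F = -11 + 0 = -11)
a(t) = -t/2
k = 43511 (k = 6235 + 37276 = 43511)
(k + a(F))/(O(473) + 10700) = (43511 - 1/2*(-11))/(473 + 10700) = (43511 + 11/2)/11173 = (87033/2)*(1/11173) = 87033/22346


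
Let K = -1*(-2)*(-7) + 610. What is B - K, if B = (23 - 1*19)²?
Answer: -580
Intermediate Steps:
K = 596 (K = 2*(-7) + 610 = -14 + 610 = 596)
B = 16 (B = (23 - 19)² = 4² = 16)
B - K = 16 - 1*596 = 16 - 596 = -580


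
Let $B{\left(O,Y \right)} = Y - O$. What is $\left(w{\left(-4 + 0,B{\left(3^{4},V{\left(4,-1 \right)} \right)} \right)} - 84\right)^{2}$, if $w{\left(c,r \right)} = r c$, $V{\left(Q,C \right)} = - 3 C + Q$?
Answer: $44944$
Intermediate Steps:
$V{\left(Q,C \right)} = Q - 3 C$
$w{\left(c,r \right)} = c r$
$\left(w{\left(-4 + 0,B{\left(3^{4},V{\left(4,-1 \right)} \right)} \right)} - 84\right)^{2} = \left(\left(-4 + 0\right) \left(\left(4 - -3\right) - 3^{4}\right) - 84\right)^{2} = \left(- 4 \left(\left(4 + 3\right) - 81\right) - 84\right)^{2} = \left(- 4 \left(7 - 81\right) - 84\right)^{2} = \left(\left(-4\right) \left(-74\right) - 84\right)^{2} = \left(296 - 84\right)^{2} = 212^{2} = 44944$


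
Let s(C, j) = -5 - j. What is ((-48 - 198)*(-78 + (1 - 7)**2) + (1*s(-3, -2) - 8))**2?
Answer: 106523041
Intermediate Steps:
((-48 - 198)*(-78 + (1 - 7)**2) + (1*s(-3, -2) - 8))**2 = ((-48 - 198)*(-78 + (1 - 7)**2) + (1*(-5 - 1*(-2)) - 8))**2 = (-246*(-78 + (-6)**2) + (1*(-5 + 2) - 8))**2 = (-246*(-78 + 36) + (1*(-3) - 8))**2 = (-246*(-42) + (-3 - 8))**2 = (10332 - 11)**2 = 10321**2 = 106523041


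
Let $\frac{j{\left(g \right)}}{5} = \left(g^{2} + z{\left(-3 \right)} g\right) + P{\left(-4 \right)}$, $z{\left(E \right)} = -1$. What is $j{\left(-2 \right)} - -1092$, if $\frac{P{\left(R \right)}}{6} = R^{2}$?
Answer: $1602$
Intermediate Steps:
$P{\left(R \right)} = 6 R^{2}$
$j{\left(g \right)} = 480 - 5 g + 5 g^{2}$ ($j{\left(g \right)} = 5 \left(\left(g^{2} - g\right) + 6 \left(-4\right)^{2}\right) = 5 \left(\left(g^{2} - g\right) + 6 \cdot 16\right) = 5 \left(\left(g^{2} - g\right) + 96\right) = 5 \left(96 + g^{2} - g\right) = 480 - 5 g + 5 g^{2}$)
$j{\left(-2 \right)} - -1092 = \left(480 - -10 + 5 \left(-2\right)^{2}\right) - -1092 = \left(480 + 10 + 5 \cdot 4\right) + 1092 = \left(480 + 10 + 20\right) + 1092 = 510 + 1092 = 1602$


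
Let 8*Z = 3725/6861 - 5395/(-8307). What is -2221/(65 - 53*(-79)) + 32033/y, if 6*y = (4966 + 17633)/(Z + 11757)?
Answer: 4680450355584943853/46808879590188 ≈ 99991.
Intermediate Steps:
Z = 871265/5845572 (Z = (3725/6861 - 5395/(-8307))/8 = (3725*(1/6861) - 5395*(-1/8307))/8 = (3725/6861 + 415/639)/8 = (1/8)*(1742530/1461393) = 871265/5845572 ≈ 0.14905)
y = 22017346938/68727261269 (y = ((4966 + 17633)/(871265/5845572 + 11757))/6 = (22599/(68727261269/5845572))/6 = (22599*(5845572/68727261269))/6 = (1/6)*(132104081628/68727261269) = 22017346938/68727261269 ≈ 0.32036)
-2221/(65 - 53*(-79)) + 32033/y = -2221/(65 - 53*(-79)) + 32033/(22017346938/68727261269) = -2221/(65 + 4187) + 32033*(68727261269/22017346938) = -2221/4252 + 2201540360229877/22017346938 = 4680450355584943853/46808879590188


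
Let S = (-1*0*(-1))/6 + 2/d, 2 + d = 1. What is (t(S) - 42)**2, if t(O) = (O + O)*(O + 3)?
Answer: 2116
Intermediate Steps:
d = -1 (d = -2 + 1 = -1)
S = -2 (S = (-1*0*(-1))/6 + 2/(-1) = (0*(-1))*(1/6) + 2*(-1) = 0*(1/6) - 2 = 0 - 2 = -2)
t(O) = 2*O*(3 + O) (t(O) = (2*O)*(3 + O) = 2*O*(3 + O))
(t(S) - 42)**2 = (2*(-2)*(3 - 2) - 42)**2 = (2*(-2)*1 - 42)**2 = (-4 - 42)**2 = (-46)**2 = 2116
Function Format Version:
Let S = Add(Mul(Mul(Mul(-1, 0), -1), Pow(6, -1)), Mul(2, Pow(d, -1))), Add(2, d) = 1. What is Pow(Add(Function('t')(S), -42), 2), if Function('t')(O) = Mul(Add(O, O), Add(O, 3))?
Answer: 2116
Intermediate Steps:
d = -1 (d = Add(-2, 1) = -1)
S = -2 (S = Add(Mul(Mul(Mul(-1, 0), -1), Pow(6, -1)), Mul(2, Pow(-1, -1))) = Add(Mul(Mul(0, -1), Rational(1, 6)), Mul(2, -1)) = Add(Mul(0, Rational(1, 6)), -2) = Add(0, -2) = -2)
Function('t')(O) = Mul(2, O, Add(3, O)) (Function('t')(O) = Mul(Mul(2, O), Add(3, O)) = Mul(2, O, Add(3, O)))
Pow(Add(Function('t')(S), -42), 2) = Pow(Add(Mul(2, -2, Add(3, -2)), -42), 2) = Pow(Add(Mul(2, -2, 1), -42), 2) = Pow(Add(-4, -42), 2) = Pow(-46, 2) = 2116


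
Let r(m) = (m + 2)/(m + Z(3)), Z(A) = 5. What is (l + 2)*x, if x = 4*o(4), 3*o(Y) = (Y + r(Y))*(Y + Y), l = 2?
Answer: 1792/9 ≈ 199.11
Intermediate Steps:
r(m) = (2 + m)/(5 + m) (r(m) = (m + 2)/(m + 5) = (2 + m)/(5 + m))
o(Y) = 2*Y*(Y + (2 + Y)/(5 + Y))/3 (o(Y) = ((Y + (2 + Y)/(5 + Y))*(Y + Y))/3 = ((Y + (2 + Y)/(5 + Y))*(2*Y))/3 = (2*Y*(Y + (2 + Y)/(5 + Y)))/3 = 2*Y*(Y + (2 + Y)/(5 + Y))/3)
x = 448/9 (x = 4*((⅔)*4*(2 + 4 + 4*(5 + 4))/(5 + 4)) = 4*((⅔)*4*(2 + 4 + 4*9)/9) = 4*((⅔)*4*(⅑)*(2 + 4 + 36)) = 4*((⅔)*4*(⅑)*42) = 4*(112/9) = 448/9 ≈ 49.778)
(l + 2)*x = (2 + 2)*(448/9) = 4*(448/9) = 1792/9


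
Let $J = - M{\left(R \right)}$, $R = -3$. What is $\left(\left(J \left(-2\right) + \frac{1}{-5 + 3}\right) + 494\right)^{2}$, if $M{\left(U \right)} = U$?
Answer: $\frac{950625}{4} \approx 2.3766 \cdot 10^{5}$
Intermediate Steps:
$J = 3$ ($J = \left(-1\right) \left(-3\right) = 3$)
$\left(\left(J \left(-2\right) + \frac{1}{-5 + 3}\right) + 494\right)^{2} = \left(\left(3 \left(-2\right) + \frac{1}{-5 + 3}\right) + 494\right)^{2} = \left(\left(-6 + \frac{1}{-2}\right) + 494\right)^{2} = \left(\left(-6 - \frac{1}{2}\right) + 494\right)^{2} = \left(- \frac{13}{2} + 494\right)^{2} = \left(\frac{975}{2}\right)^{2} = \frac{950625}{4}$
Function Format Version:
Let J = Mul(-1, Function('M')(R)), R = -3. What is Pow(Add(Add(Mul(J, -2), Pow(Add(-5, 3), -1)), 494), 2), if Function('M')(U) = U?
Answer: Rational(950625, 4) ≈ 2.3766e+5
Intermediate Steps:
J = 3 (J = Mul(-1, -3) = 3)
Pow(Add(Add(Mul(J, -2), Pow(Add(-5, 3), -1)), 494), 2) = Pow(Add(Add(Mul(3, -2), Pow(Add(-5, 3), -1)), 494), 2) = Pow(Add(Add(-6, Pow(-2, -1)), 494), 2) = Pow(Add(Add(-6, Rational(-1, 2)), 494), 2) = Pow(Add(Rational(-13, 2), 494), 2) = Pow(Rational(975, 2), 2) = Rational(950625, 4)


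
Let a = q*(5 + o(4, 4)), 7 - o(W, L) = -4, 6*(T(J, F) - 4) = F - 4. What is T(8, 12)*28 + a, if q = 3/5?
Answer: 2384/15 ≈ 158.93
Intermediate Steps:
T(J, F) = 10/3 + F/6 (T(J, F) = 4 + (F - 4)/6 = 4 + (-4 + F)/6 = 4 + (-⅔ + F/6) = 10/3 + F/6)
q = ⅗ (q = 3*(⅕) = ⅗ ≈ 0.60000)
o(W, L) = 11 (o(W, L) = 7 - 1*(-4) = 7 + 4 = 11)
a = 48/5 (a = 3*(5 + 11)/5 = (⅗)*16 = 48/5 ≈ 9.6000)
T(8, 12)*28 + a = (10/3 + (⅙)*12)*28 + 48/5 = (10/3 + 2)*28 + 48/5 = (16/3)*28 + 48/5 = 448/3 + 48/5 = 2384/15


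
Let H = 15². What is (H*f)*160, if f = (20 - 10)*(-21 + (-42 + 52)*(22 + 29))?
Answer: 176040000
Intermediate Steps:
H = 225
f = 4890 (f = 10*(-21 + 10*51) = 10*(-21 + 510) = 10*489 = 4890)
(H*f)*160 = (225*4890)*160 = 1100250*160 = 176040000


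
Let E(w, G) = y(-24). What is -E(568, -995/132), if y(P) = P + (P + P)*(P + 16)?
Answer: -360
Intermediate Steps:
y(P) = P + 2*P*(16 + P) (y(P) = P + (2*P)*(16 + P) = P + 2*P*(16 + P))
E(w, G) = 360 (E(w, G) = -24*(33 + 2*(-24)) = -24*(33 - 48) = -24*(-15) = 360)
-E(568, -995/132) = -1*360 = -360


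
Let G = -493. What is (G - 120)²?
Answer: 375769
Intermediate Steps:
(G - 120)² = (-493 - 120)² = (-613)² = 375769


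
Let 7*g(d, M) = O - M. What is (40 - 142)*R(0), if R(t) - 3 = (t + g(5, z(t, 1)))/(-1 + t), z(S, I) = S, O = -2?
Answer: -2346/7 ≈ -335.14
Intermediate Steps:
g(d, M) = -2/7 - M/7 (g(d, M) = (-2 - M)/7 = -2/7 - M/7)
R(t) = 3 + (-2/7 + 6*t/7)/(-1 + t) (R(t) = 3 + (t + (-2/7 - t/7))/(-1 + t) = 3 + (-2/7 + 6*t/7)/(-1 + t))
(40 - 142)*R(0) = (40 - 142)*((-23 + 27*0)/(7*(-1 + 0))) = -102*(-23 + 0)/(7*(-1)) = -102*(-1)*(-23)/7 = -102*23/7 = -2346/7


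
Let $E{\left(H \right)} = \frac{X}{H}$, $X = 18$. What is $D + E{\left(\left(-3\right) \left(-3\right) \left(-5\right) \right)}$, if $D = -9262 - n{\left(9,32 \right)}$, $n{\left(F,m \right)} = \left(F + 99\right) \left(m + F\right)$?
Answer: $- \frac{68452}{5} \approx -13690.0$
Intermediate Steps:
$n{\left(F,m \right)} = \left(99 + F\right) \left(F + m\right)$
$D = -13690$ ($D = -9262 - \left(9^{2} + 99 \cdot 9 + 99 \cdot 32 + 9 \cdot 32\right) = -9262 - \left(81 + 891 + 3168 + 288\right) = -9262 - 4428 = -13690$)
$E{\left(H \right)} = \frac{18}{H}$
$D + E{\left(\left(-3\right) \left(-3\right) \left(-5\right) \right)} = -13690 + \frac{18}{\left(-3\right) \left(-3\right) \left(-5\right)} = -13690 + \frac{18}{9 \left(-5\right)} = -13690 + \frac{18}{-45} = -13690 + 18 \left(- \frac{1}{45}\right) = -13690 - \frac{2}{5} = - \frac{68452}{5}$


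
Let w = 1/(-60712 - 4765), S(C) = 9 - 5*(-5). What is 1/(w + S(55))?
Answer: 65477/2226217 ≈ 0.029412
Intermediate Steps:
S(C) = 34 (S(C) = 9 + 25 = 34)
w = -1/65477 (w = 1/(-65477) = -1/65477 ≈ -1.5273e-5)
1/(w + S(55)) = 1/(-1/65477 + 34) = 1/(2226217/65477) = 65477/2226217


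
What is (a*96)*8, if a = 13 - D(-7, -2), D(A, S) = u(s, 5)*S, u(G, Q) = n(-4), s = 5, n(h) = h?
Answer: 3840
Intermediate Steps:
u(G, Q) = -4
D(A, S) = -4*S
a = 5 (a = 13 - (-4)*(-2) = 13 - 1*8 = 13 - 8 = 5)
(a*96)*8 = (5*96)*8 = 480*8 = 3840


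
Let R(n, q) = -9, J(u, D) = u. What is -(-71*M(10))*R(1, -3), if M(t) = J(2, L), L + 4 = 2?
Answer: -1278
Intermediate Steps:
L = -2 (L = -4 + 2 = -2)
M(t) = 2
-(-71*M(10))*R(1, -3) = -(-71*2)*(-9) = -(-142)*(-9) = -1*1278 = -1278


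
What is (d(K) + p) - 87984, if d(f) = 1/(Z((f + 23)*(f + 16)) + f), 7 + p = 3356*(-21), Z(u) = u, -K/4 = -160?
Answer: -69023154255/435568 ≈ -1.5847e+5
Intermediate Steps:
K = 640 (K = -4*(-160) = 640)
p = -70483 (p = -7 + 3356*(-21) = -7 - 70476 = -70483)
d(f) = 1/(f + (16 + f)*(23 + f)) (d(f) = 1/((f + 23)*(f + 16) + f) = 1/((23 + f)*(16 + f) + f) = 1/((16 + f)*(23 + f) + f) = 1/(f + (16 + f)*(23 + f)))
(d(K) + p) - 87984 = (1/(368 + 640² + 40*640) - 70483) - 87984 = (1/(368 + 409600 + 25600) - 70483) - 87984 = (1/435568 - 70483) - 87984 = -30700139343/435568 - 87984 = -69023154255/435568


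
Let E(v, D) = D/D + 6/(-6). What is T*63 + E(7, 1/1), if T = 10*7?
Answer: 4410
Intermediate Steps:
E(v, D) = 0 (E(v, D) = 1 + 6*(-⅙) = 1 - 1 = 0)
T = 70
T*63 + E(7, 1/1) = 70*63 + 0 = 4410 + 0 = 4410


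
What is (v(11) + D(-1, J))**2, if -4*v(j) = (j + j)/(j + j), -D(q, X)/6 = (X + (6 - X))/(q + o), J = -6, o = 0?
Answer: 20449/16 ≈ 1278.1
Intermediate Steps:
D(q, X) = -36/q (D(q, X) = -6*(X + (6 - X))/(q + 0) = -36/q)
v(j) = -1/4 (v(j) = -(j + j)/(4*(j + j)) = -2*j/(4*(2*j)) = -2*j*1/(2*j)/4 = -1/4*1 = -1/4)
(v(11) + D(-1, J))**2 = (-1/4 - 36/(-1))**2 = (-1/4 - 36*(-1))**2 = (-1/4 + 36)**2 = (143/4)**2 = 20449/16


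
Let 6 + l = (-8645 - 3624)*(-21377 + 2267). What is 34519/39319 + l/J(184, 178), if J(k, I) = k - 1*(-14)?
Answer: 512153474281/432509 ≈ 1.1841e+6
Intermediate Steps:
J(k, I) = 14 + k (J(k, I) = k + 14 = 14 + k)
l = 234460584 (l = -6 + (-8645 - 3624)*(-21377 + 2267) = -6 - 12269*(-19110) = -6 + 234460590 = 234460584)
34519/39319 + l/J(184, 178) = 34519/39319 + 234460584/(14 + 184) = 34519*(1/39319) + 234460584/198 = 34519/39319 + 234460584*(1/198) = 34519/39319 + 13025588/11 = 512153474281/432509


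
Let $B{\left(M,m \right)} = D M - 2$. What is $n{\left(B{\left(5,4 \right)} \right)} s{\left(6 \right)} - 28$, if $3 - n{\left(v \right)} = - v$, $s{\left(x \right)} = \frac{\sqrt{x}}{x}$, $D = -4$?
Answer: $-28 - \frac{19 \sqrt{6}}{6} \approx -35.757$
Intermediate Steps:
$s{\left(x \right)} = \frac{1}{\sqrt{x}}$
$B{\left(M,m \right)} = -2 - 4 M$ ($B{\left(M,m \right)} = - 4 M - 2 = -2 - 4 M$)
$n{\left(v \right)} = 3 + v$ ($n{\left(v \right)} = 3 - - v = 3 + v$)
$n{\left(B{\left(5,4 \right)} \right)} s{\left(6 \right)} - 28 = \frac{3 - 22}{\sqrt{6}} - 28 = \left(3 - 22\right) \frac{\sqrt{6}}{6} - 28 = - 19 \frac{\sqrt{6}}{6} - 28 = - \frac{19 \sqrt{6}}{6} - 28 = -28 - \frac{19 \sqrt{6}}{6}$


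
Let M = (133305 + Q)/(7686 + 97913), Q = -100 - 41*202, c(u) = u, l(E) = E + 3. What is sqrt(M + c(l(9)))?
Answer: 3*sqrt(16333947721)/105599 ≈ 3.6308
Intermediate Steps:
l(E) = 3 + E
Q = -8382 (Q = -100 - 8282 = -8382)
M = 124923/105599 (M = (133305 - 8382)/(7686 + 97913) = 124923/105599 ≈ 1.1830)
sqrt(M + c(l(9))) = sqrt(124923/105599 + (3 + 9)) = sqrt(124923/105599 + 12) = sqrt(1392111/105599) = 3*sqrt(16333947721)/105599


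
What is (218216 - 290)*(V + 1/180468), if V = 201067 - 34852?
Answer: 363167487734447/10026 ≈ 3.6223e+10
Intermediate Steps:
V = 166215
(218216 - 290)*(V + 1/180468) = (218216 - 290)*(166215 + 1/180468) = 217926*(166215 + 1/180468) = 217926*(29996488621/180468) = 363167487734447/10026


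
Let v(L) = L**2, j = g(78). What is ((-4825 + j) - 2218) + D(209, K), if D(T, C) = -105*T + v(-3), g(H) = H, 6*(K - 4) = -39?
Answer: -28901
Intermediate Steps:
K = -5/2 (K = 4 + (1/6)*(-39) = 4 - 13/2 = -5/2 ≈ -2.5000)
j = 78
D(T, C) = 9 - 105*T (D(T, C) = -105*T + (-3)**2 = -105*T + 9 = 9 - 105*T)
((-4825 + j) - 2218) + D(209, K) = ((-4825 + 78) - 2218) + (9 - 105*209) = (-4747 - 2218) + (9 - 21945) = -6965 - 21936 = -28901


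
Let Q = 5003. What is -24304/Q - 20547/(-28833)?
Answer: -199320197/48083833 ≈ -4.1453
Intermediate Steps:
-24304/Q - 20547/(-28833) = -24304/5003 - 20547/(-28833) = -24304*1/5003 - 20547*(-1/28833) = -24304/5003 + 6849/9611 = -199320197/48083833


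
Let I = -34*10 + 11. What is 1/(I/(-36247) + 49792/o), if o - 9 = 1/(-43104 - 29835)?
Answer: 11897171575/65820649037993 ≈ 0.00018075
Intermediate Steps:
I = -329 (I = -340 + 11 = -329)
o = 656450/72939 (o = 9 + 1/(-43104 - 29835) = 9 + 1/(-72939) = 9 - 1/72939 = 656450/72939 ≈ 9.0000)
1/(I/(-36247) + 49792/o) = 1/(-329/(-36247) + 49792/(656450/72939)) = 1/(-329*(-1/36247) + 49792*(72939/656450)) = 1/(329/36247 + 1815889344/328225) = 1/(65820649037993/11897171575) = 11897171575/65820649037993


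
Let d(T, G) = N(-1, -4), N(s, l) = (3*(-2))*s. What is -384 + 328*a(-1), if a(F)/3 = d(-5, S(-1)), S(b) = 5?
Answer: 5520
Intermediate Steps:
N(s, l) = -6*s
d(T, G) = 6 (d(T, G) = -6*(-1) = 6)
a(F) = 18 (a(F) = 3*6 = 18)
-384 + 328*a(-1) = -384 + 328*18 = -384 + 5904 = 5520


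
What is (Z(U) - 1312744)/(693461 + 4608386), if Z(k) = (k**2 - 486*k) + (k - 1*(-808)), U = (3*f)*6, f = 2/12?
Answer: -1313382/5301847 ≈ -0.24772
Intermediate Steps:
f = 1/6 (f = 2*(1/12) = 1/6 ≈ 0.16667)
U = 3 (U = (3*(1/6))*6 = (1/2)*6 = 3)
Z(k) = 808 + k**2 - 485*k (Z(k) = (k**2 - 486*k) + (k + 808) = (k**2 - 486*k) + (808 + k) = 808 + k**2 - 485*k)
(Z(U) - 1312744)/(693461 + 4608386) = ((808 + 3**2 - 485*3) - 1312744)/(693461 + 4608386) = ((808 + 9 - 1455) - 1312744)/5301847 = (-638 - 1312744)*(1/5301847) = -1313382*1/5301847 = -1313382/5301847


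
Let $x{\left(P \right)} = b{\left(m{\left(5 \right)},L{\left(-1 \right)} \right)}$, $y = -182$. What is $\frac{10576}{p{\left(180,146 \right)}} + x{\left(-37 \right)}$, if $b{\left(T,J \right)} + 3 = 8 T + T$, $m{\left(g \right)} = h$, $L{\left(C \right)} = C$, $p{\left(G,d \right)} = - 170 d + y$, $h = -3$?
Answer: $- \frac{380318}{12501} \approx -30.423$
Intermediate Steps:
$p{\left(G,d \right)} = -182 - 170 d$ ($p{\left(G,d \right)} = - 170 d - 182 = -182 - 170 d$)
$m{\left(g \right)} = -3$
$b{\left(T,J \right)} = -3 + 9 T$ ($b{\left(T,J \right)} = -3 + \left(8 T + T\right) = -3 + 9 T$)
$x{\left(P \right)} = -30$ ($x{\left(P \right)} = -3 + 9 \left(-3\right) = -3 - 27 = -30$)
$\frac{10576}{p{\left(180,146 \right)}} + x{\left(-37 \right)} = \frac{10576}{-182 - 24820} - 30 = \frac{10576}{-25002} - 30 = 10576 \left(- \frac{1}{25002}\right) - 30 = - \frac{5288}{12501} - 30 = - \frac{380318}{12501}$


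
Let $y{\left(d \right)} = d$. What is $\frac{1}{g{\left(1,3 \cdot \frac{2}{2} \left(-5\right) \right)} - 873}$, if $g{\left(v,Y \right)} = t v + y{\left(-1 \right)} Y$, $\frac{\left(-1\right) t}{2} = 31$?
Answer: $- \frac{1}{920} \approx -0.001087$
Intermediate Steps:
$t = -62$ ($t = \left(-2\right) 31 = -62$)
$g{\left(v,Y \right)} = - Y - 62 v$ ($g{\left(v,Y \right)} = - 62 v - Y = - Y - 62 v$)
$\frac{1}{g{\left(1,3 \cdot \frac{2}{2} \left(-5\right) \right)} - 873} = \frac{1}{\left(- 3 \cdot \frac{2}{2} \left(-5\right) - 62\right) - 873} = \frac{1}{\left(- 3 \cdot 2 \cdot \frac{1}{2} \left(-5\right) - 62\right) - 873} = \frac{1}{\left(- 3 \cdot 1 \left(-5\right) - 62\right) - 873} = \frac{1}{\left(- 3 \left(-5\right) - 62\right) - 873} = \frac{1}{\left(\left(-1\right) \left(-15\right) - 62\right) - 873} = \frac{1}{\left(15 - 62\right) - 873} = \frac{1}{-47 - 873} = \frac{1}{-920} = - \frac{1}{920}$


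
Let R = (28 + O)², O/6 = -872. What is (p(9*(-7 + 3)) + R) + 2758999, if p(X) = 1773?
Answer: 29842388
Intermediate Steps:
O = -5232 (O = 6*(-872) = -5232)
R = 27081616 (R = (28 - 5232)² = (-5204)² = 27081616)
(p(9*(-7 + 3)) + R) + 2758999 = (1773 + 27081616) + 2758999 = 27083389 + 2758999 = 29842388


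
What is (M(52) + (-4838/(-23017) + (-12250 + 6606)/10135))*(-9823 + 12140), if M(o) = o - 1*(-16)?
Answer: 36566850537714/233277295 ≈ 1.5675e+5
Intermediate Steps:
M(o) = 16 + o (M(o) = o + 16 = 16 + o)
(M(52) + (-4838/(-23017) + (-12250 + 6606)/10135))*(-9823 + 12140) = ((16 + 52) + (-4838/(-23017) + (-12250 + 6606)/10135))*(-9823 + 12140) = (68 + (-4838*(-1/23017) - 5644*1/10135))*2317 = (68 + (4838/23017 - 5644/10135))*2317 = (68 - 80874818/233277295)*2317 = (15781981242/233277295)*2317 = 36566850537714/233277295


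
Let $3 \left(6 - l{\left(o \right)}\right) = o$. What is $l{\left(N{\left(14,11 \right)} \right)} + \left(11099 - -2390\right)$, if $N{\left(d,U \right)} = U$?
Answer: $\frac{40474}{3} \approx 13491.0$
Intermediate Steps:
$l{\left(o \right)} = 6 - \frac{o}{3}$
$l{\left(N{\left(14,11 \right)} \right)} + \left(11099 - -2390\right) = \left(6 - \frac{11}{3}\right) + \left(11099 - -2390\right) = \left(6 - \frac{11}{3}\right) + \left(11099 + 2390\right) = \frac{7}{3} + 13489 = \frac{40474}{3}$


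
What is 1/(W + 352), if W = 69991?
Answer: 1/70343 ≈ 1.4216e-5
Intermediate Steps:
1/(W + 352) = 1/(69991 + 352) = 1/70343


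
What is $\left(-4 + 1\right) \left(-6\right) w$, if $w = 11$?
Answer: $198$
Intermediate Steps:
$\left(-4 + 1\right) \left(-6\right) w = \left(-4 + 1\right) \left(-6\right) 11 = \left(-3\right) \left(-6\right) 11 = 18 \cdot 11 = 198$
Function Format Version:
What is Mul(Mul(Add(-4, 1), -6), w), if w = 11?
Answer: 198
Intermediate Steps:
Mul(Mul(Add(-4, 1), -6), w) = Mul(Mul(Add(-4, 1), -6), 11) = Mul(Mul(-3, -6), 11) = Mul(18, 11) = 198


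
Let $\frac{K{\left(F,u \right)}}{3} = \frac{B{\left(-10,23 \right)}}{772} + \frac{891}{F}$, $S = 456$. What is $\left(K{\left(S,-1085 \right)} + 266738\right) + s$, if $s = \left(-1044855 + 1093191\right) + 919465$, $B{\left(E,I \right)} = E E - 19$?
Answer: $\frac{36216617301}{29336} \approx 1.2345 \cdot 10^{6}$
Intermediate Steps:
$B{\left(E,I \right)} = -19 + E^{2}$ ($B{\left(E,I \right)} = E^{2} - 19 = -19 + E^{2}$)
$K{\left(F,u \right)} = \frac{243}{772} + \frac{2673}{F}$ ($K{\left(F,u \right)} = 3 \left(\frac{-19 + \left(-10\right)^{2}}{772} + \frac{891}{F}\right) = 3 \left(\left(-19 + 100\right) \frac{1}{772} + \frac{891}{F}\right) = 3 \left(81 \cdot \frac{1}{772} + \frac{891}{F}\right) = 3 \left(\frac{81}{772} + \frac{891}{F}\right) = \frac{243}{772} + \frac{2673}{F}$)
$s = 967801$ ($s = 48336 + 919465 = 967801$)
$\left(K{\left(S,-1085 \right)} + 266738\right) + s = \left(\left(\frac{243}{772} + \frac{2673}{456}\right) + 266738\right) + 967801 = \left(\left(\frac{243}{772} + 2673 \cdot \frac{1}{456}\right) + 266738\right) + 967801 = \left(\left(\frac{243}{772} + \frac{891}{152}\right) + 266738\right) + 967801 = \left(\frac{181197}{29336} + 266738\right) + 967801 = \frac{7825207165}{29336} + 967801 = \frac{36216617301}{29336}$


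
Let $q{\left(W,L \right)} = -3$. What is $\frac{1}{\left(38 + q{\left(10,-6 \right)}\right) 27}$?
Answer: $\frac{1}{945} \approx 0.0010582$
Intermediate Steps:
$\frac{1}{\left(38 + q{\left(10,-6 \right)}\right) 27} = \frac{1}{\left(38 - 3\right) 27} = \frac{1}{35 \cdot 27} = \frac{1}{945}$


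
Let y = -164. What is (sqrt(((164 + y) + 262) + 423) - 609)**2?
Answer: (609 - sqrt(685))**2 ≈ 3.3969e+5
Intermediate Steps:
(sqrt(((164 + y) + 262) + 423) - 609)**2 = (sqrt(((164 - 164) + 262) + 423) - 609)**2 = (sqrt((0 + 262) + 423) - 609)**2 = (sqrt(262 + 423) - 609)**2 = (sqrt(685) - 609)**2 = (-609 + sqrt(685))**2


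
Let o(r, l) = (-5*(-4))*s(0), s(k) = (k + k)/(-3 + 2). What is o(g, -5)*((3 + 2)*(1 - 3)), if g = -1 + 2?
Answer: 0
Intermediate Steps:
g = 1
s(k) = -2*k (s(k) = (2*k)/(-1) = (2*k)*(-1) = -2*k)
o(r, l) = 0 (o(r, l) = (-5*(-4))*(-2*0) = 20*0 = 0)
o(g, -5)*((3 + 2)*(1 - 3)) = 0*((3 + 2)*(1 - 3)) = 0*(5*(-2)) = 0*(-10) = 0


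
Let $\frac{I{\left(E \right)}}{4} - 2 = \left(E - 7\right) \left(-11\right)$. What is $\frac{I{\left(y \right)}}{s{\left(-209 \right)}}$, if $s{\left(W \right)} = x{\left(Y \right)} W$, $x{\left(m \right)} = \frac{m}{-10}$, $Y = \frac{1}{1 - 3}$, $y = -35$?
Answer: $- \frac{37120}{209} \approx -177.61$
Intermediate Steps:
$Y = - \frac{1}{2}$ ($Y = \frac{1}{-2} = - \frac{1}{2} \approx -0.5$)
$I{\left(E \right)} = 316 - 44 E$ ($I{\left(E \right)} = 8 + 4 \left(E - 7\right) \left(-11\right) = 8 + 4 \left(-7 + E\right) \left(-11\right) = 8 + 4 \left(77 - 11 E\right) = 8 - \left(-308 + 44 E\right) = 316 - 44 E$)
$x{\left(m \right)} = - \frac{m}{10}$ ($x{\left(m \right)} = m \left(- \frac{1}{10}\right) = - \frac{m}{10}$)
$s{\left(W \right)} = \frac{W}{20}$ ($s{\left(W \right)} = \left(- \frac{1}{10}\right) \left(- \frac{1}{2}\right) W = \frac{W}{20}$)
$\frac{I{\left(y \right)}}{s{\left(-209 \right)}} = \frac{316 - -1540}{\frac{1}{20} \left(-209\right)} = \frac{316 + 1540}{- \frac{209}{20}} = 1856 \left(- \frac{20}{209}\right) = - \frac{37120}{209}$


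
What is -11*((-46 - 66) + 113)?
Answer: -11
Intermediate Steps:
-11*((-46 - 66) + 113) = -11*(-112 + 113) = -11*1 = -11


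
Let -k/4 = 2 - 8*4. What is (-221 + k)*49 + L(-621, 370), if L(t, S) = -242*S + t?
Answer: -95110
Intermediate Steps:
L(t, S) = t - 242*S
k = 120 (k = -4*(2 - 8*4) = -4*(2 - 32) = -4*(-30) = 120)
(-221 + k)*49 + L(-621, 370) = (-221 + 120)*49 + (-621 - 242*370) = -101*49 + (-621 - 89540) = -4949 - 90161 = -95110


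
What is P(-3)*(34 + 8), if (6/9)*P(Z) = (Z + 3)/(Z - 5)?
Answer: 0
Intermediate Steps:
P(Z) = 3*(3 + Z)/(2*(-5 + Z)) (P(Z) = 3*((Z + 3)/(Z - 5))/2 = 3*((3 + Z)/(-5 + Z))/2 = 3*(3 + Z)/(2*(-5 + Z)))
P(-3)*(34 + 8) = (3*(3 - 3)/(2*(-5 - 3)))*(34 + 8) = ((3/2)*0/(-8))*42 = ((3/2)*(-1/8)*0)*42 = 0*42 = 0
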